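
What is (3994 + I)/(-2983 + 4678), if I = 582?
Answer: 4576/1695 ≈ 2.6997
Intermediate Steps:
(3994 + I)/(-2983 + 4678) = (3994 + 582)/(-2983 + 4678) = 4576/1695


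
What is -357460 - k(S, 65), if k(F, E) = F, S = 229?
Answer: -357689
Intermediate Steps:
-357460 - k(S, 65) = -357460 - 1*229 = -357460 - 229 = -357689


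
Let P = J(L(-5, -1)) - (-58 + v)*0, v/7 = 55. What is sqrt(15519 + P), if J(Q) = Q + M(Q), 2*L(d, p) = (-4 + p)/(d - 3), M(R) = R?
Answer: sqrt(248314)/4 ≈ 124.58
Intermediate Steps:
v = 385 (v = 7*55 = 385)
L(d, p) = (-4 + p)/(2*(-3 + d)) (L(d, p) = ((-4 + p)/(d - 3))/2 = ((-4 + p)/(-3 + d))/2 = (-4 + p)/(2*(-3 + d)))
J(Q) = 2*Q (J(Q) = Q + Q = 2*Q)
P = 5/8 (P = 2*((-4 - 1)/(2*(-3 - 5))) - (-58 + 385)*0 = 2*((1/2)*(-5)/(-8)) - 327*0 = 2*((1/2)*(-1/8)*(-5)) - 1*0 = 2*(5/16) + 0 = 5/8 + 0 = 5/8 ≈ 0.62500)
sqrt(15519 + P) = sqrt(15519 + 5/8) = sqrt(124157/8) = sqrt(248314)/4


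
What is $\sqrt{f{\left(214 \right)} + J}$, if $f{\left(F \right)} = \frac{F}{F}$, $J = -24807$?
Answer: $i \sqrt{24806} \approx 157.5 i$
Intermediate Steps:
$f{\left(F \right)} = 1$
$\sqrt{f{\left(214 \right)} + J} = \sqrt{1 - 24807} = \sqrt{-24806} = i \sqrt{24806}$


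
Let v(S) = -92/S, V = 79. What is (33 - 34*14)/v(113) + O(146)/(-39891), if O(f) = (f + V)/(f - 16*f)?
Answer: 48591320409/89302652 ≈ 544.12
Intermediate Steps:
O(f) = -(79 + f)/(15*f) (O(f) = (f + 79)/(f - 16*f) = (79 + f)/((-15*f)) = (79 + f)*(-1/(15*f)) = -(79 + f)/(15*f))
(33 - 34*14)/v(113) + O(146)/(-39891) = (33 - 34*14)/((-92/113)) + ((1/15)*(-79 - 1*146)/146)/(-39891) = (33 - 476)/((-92*1/113)) + ((1/15)*(1/146)*(-79 - 146))*(-1/39891) = -443/(-92/113) + ((1/15)*(1/146)*(-225))*(-1/39891) = -443*(-113/92) - 15/146*(-1/39891) = 50059/92 + 5/1941362 = 48591320409/89302652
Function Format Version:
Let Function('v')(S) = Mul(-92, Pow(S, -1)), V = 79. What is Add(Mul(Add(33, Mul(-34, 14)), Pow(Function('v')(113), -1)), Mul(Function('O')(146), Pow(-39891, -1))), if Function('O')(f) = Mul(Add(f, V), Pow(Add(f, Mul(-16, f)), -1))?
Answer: Rational(48591320409, 89302652) ≈ 544.12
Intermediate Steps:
Function('O')(f) = Mul(Rational(-1, 15), Pow(f, -1), Add(79, f)) (Function('O')(f) = Mul(Add(f, 79), Pow(Add(f, Mul(-16, f)), -1)) = Mul(Add(79, f), Pow(Mul(-15, f), -1)) = Mul(Add(79, f), Mul(Rational(-1, 15), Pow(f, -1))) = Mul(Rational(-1, 15), Pow(f, -1), Add(79, f)))
Add(Mul(Add(33, Mul(-34, 14)), Pow(Function('v')(113), -1)), Mul(Function('O')(146), Pow(-39891, -1))) = Add(Mul(Add(33, Mul(-34, 14)), Pow(Mul(-92, Pow(113, -1)), -1)), Mul(Mul(Rational(1, 15), Pow(146, -1), Add(-79, Mul(-1, 146))), Pow(-39891, -1))) = Add(Mul(Add(33, -476), Pow(Mul(-92, Rational(1, 113)), -1)), Mul(Mul(Rational(1, 15), Rational(1, 146), Add(-79, -146)), Rational(-1, 39891))) = Add(Mul(-443, Pow(Rational(-92, 113), -1)), Mul(Mul(Rational(1, 15), Rational(1, 146), -225), Rational(-1, 39891))) = Add(Mul(-443, Rational(-113, 92)), Mul(Rational(-15, 146), Rational(-1, 39891))) = Add(Rational(50059, 92), Rational(5, 1941362)) = Rational(48591320409, 89302652)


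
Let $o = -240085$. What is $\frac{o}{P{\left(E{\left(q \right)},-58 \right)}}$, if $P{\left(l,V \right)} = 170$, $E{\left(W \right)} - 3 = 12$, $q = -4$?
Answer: $- \frac{48017}{34} \approx -1412.3$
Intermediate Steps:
$E{\left(W \right)} = 15$ ($E{\left(W \right)} = 3 + 12 = 15$)
$\frac{o}{P{\left(E{\left(q \right)},-58 \right)}} = - \frac{240085}{170} = \left(-240085\right) \frac{1}{170} = - \frac{48017}{34}$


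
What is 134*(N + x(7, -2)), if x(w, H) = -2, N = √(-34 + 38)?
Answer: 0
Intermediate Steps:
N = 2 (N = √4 = 2)
134*(N + x(7, -2)) = 134*(2 - 2) = 134*0 = 0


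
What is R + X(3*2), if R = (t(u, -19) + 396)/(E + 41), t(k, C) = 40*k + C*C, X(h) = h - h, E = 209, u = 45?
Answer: 2557/250 ≈ 10.228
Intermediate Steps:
X(h) = 0
t(k, C) = C² + 40*k (t(k, C) = 40*k + C² = C² + 40*k)
R = 2557/250 (R = (((-19)² + 40*45) + 396)/(209 + 41) = ((361 + 1800) + 396)/250 = (2161 + 396)*(1/250) = 2557*(1/250) = 2557/250 ≈ 10.228)
R + X(3*2) = 2557/250 + 0 = 2557/250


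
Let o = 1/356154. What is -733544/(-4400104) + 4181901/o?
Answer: 819189785024785495/550013 ≈ 1.4894e+12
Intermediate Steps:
o = 1/356154 ≈ 2.8078e-6
-733544/(-4400104) + 4181901/o = -733544/(-4400104) + 4181901/(1/356154) = -733544*(-1/4400104) + 4181901*356154 = 91693/550013 + 1489400768754 = 819189785024785495/550013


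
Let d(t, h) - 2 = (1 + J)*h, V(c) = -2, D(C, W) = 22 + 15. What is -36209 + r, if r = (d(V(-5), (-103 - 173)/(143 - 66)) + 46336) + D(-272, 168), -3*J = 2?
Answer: 782690/77 ≈ 10165.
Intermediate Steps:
J = -⅔ (J = -⅓*2 = -⅔ ≈ -0.66667)
D(C, W) = 37
d(t, h) = 2 + h/3 (d(t, h) = 2 + (1 - ⅔)*h = 2 + h/3)
r = 3570783/77 (r = ((2 + ((-103 - 173)/(143 - 66))/3) + 46336) + 37 = ((2 + (-276/77)/3) + 46336) + 37 = ((2 + (-276*1/77)/3) + 46336) + 37 = ((2 + (⅓)*(-276/77)) + 46336) + 37 = ((2 - 92/77) + 46336) + 37 = (62/77 + 46336) + 37 = 3567934/77 + 37 = 3570783/77 ≈ 46374.)
-36209 + r = -36209 + 3570783/77 = 782690/77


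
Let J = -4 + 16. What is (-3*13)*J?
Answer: -468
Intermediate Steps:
J = 12
(-3*13)*J = -3*13*12 = -39*12 = -468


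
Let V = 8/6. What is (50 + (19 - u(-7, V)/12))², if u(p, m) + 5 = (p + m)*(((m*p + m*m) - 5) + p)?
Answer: 380211001/104976 ≈ 3621.9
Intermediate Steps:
V = 4/3 (V = 8*(⅙) = 4/3 ≈ 1.3333)
u(p, m) = -5 + (m + p)*(-5 + p + m² + m*p) (u(p, m) = -5 + (p + m)*(((m*p + m*m) - 5) + p) = -5 + (m + p)*(((m*p + m²) - 5) + p) = -5 + (m + p)*(((m² + m*p) - 5) + p) = -5 + (m + p)*((-5 + m² + m*p) + p) = -5 + (m + p)*(-5 + p + m² + m*p))
(50 + (19 - u(-7, V)/12))² = (50 + (19 - (-5 + (4/3)³ + (-7)² - 5*4/3 - 5*(-7) + (4/3)*(-7) + (4/3)*(-7)² + 2*(-7)*(4/3)²)/12))² = (50 + (19 - (-5 + 64/27 + 49 - 20/3 + 35 - 28/3 + (4/3)*49 + 2*(-7)*(16/9))/12))² = (50 + (19 - (-5 + 64/27 + 49 - 20/3 + 35 - 28/3 + 196/3 - 224/9)/12))² = (50 + (19 - 2857/(27*12)))² = (50 + (19 - 1*2857/324))² = (50 + (19 - 2857/324))² = (50 + 3299/324)² = (19499/324)² = 380211001/104976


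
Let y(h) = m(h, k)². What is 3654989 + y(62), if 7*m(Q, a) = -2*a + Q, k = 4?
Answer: 179097377/49 ≈ 3.6550e+6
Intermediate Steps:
m(Q, a) = -2*a/7 + Q/7 (m(Q, a) = (-2*a + Q)/7 = (Q - 2*a)/7 = -2*a/7 + Q/7)
y(h) = (-8/7 + h/7)² (y(h) = (-2/7*4 + h/7)² = (-8/7 + h/7)²)
3654989 + y(62) = 3654989 + (-8 + 62)²/49 = 3654989 + (1/49)*54² = 3654989 + (1/49)*2916 = 3654989 + 2916/49 = 179097377/49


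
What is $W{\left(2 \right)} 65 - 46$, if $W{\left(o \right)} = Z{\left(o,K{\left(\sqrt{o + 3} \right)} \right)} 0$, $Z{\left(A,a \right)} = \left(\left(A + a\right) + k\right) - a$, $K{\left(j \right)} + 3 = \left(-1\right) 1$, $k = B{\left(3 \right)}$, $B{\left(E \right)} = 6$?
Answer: $-46$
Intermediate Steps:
$k = 6$
$K{\left(j \right)} = -4$ ($K{\left(j \right)} = -3 - 1 = -4$)
$Z{\left(A,a \right)} = 6 + A$ ($Z{\left(A,a \right)} = \left(\left(A + a\right) + 6\right) - a = \left(6 + A + a\right) - a = 6 + A$)
$W{\left(o \right)} = 0$ ($W{\left(o \right)} = \left(6 + o\right) 0 = 0$)
$W{\left(2 \right)} 65 - 46 = 0 \cdot 65 - 46 = 0 - 46 = -46$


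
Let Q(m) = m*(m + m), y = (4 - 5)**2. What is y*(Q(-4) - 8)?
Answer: 24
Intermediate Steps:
y = 1 (y = (-1)**2 = 1)
Q(m) = 2*m**2 (Q(m) = m*(2*m) = 2*m**2)
y*(Q(-4) - 8) = 1*(2*(-4)**2 - 8) = 1*(2*16 - 8) = 1*(32 - 8) = 1*24 = 24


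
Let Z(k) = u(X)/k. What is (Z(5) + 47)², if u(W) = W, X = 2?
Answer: 56169/25 ≈ 2246.8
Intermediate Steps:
Z(k) = 2/k
(Z(5) + 47)² = (2/5 + 47)² = (2*(⅕) + 47)² = (⅖ + 47)² = (237/5)² = 56169/25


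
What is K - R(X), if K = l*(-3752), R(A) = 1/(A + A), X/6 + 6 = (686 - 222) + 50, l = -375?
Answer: 8577071999/6096 ≈ 1.4070e+6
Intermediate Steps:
X = 3048 (X = -36 + 6*((686 - 222) + 50) = -36 + 6*(464 + 50) = -36 + 6*514 = -36 + 3084 = 3048)
R(A) = 1/(2*A)
K = 1407000 (K = -375*(-3752) = 1407000)
K - R(X) = 1407000 - 1/(2*3048) = 1407000 - 1*1/6096 = 1407000 - 1/6096 = 8577071999/6096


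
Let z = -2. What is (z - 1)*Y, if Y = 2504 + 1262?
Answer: -11298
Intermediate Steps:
Y = 3766
(z - 1)*Y = (-2 - 1)*3766 = -3*3766 = -11298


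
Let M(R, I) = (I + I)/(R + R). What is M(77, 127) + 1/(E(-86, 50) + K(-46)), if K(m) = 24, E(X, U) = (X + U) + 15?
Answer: 458/231 ≈ 1.9827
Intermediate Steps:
E(X, U) = 15 + U + X (E(X, U) = (U + X) + 15 = 15 + U + X)
M(R, I) = I/R (M(R, I) = (2*I)/((2*R)) = (2*I)*(1/(2*R)) = I/R)
M(77, 127) + 1/(E(-86, 50) + K(-46)) = 127/77 + 1/((15 + 50 - 86) + 24) = 127*(1/77) + 1/(-21 + 24) = 127/77 + 1/3 = 127/77 + ⅓ = 458/231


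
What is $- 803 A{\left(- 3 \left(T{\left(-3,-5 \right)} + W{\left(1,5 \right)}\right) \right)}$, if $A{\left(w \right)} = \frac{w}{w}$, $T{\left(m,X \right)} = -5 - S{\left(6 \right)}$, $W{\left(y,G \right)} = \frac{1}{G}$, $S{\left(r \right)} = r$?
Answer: $-803$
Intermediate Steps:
$T{\left(m,X \right)} = -11$ ($T{\left(m,X \right)} = -5 - 6 = -11$)
$A{\left(w \right)} = 1$
$- 803 A{\left(- 3 \left(T{\left(-3,-5 \right)} + W{\left(1,5 \right)}\right) \right)} = \left(-803\right) 1 = -803$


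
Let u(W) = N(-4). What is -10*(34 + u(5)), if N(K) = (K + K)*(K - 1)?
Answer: -740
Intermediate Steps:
N(K) = 2*K*(-1 + K) (N(K) = (2*K)*(-1 + K) = 2*K*(-1 + K))
u(W) = 40 (u(W) = 2*(-4)*(-1 - 4) = 2*(-4)*(-5) = 40)
-10*(34 + u(5)) = -10*(34 + 40) = -10*74 = -740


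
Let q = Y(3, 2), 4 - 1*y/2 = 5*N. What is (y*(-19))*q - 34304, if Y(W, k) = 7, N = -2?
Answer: -38028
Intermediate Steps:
y = 28 (y = 8 - 10*(-2) = 8 - 2*(-10) = 8 + 20 = 28)
q = 7
(y*(-19))*q - 34304 = (28*(-19))*7 - 34304 = -532*7 - 34304 = -3724 - 34304 = -38028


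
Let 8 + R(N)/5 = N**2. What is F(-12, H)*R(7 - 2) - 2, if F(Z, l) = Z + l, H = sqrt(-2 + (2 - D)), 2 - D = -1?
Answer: -1022 + 85*I*sqrt(3) ≈ -1022.0 + 147.22*I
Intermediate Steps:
D = 3 (D = 2 - 1*(-1) = 2 + 1 = 3)
H = I*sqrt(3) (H = sqrt(-2 + (2 - 1*3)) = sqrt(-2 + (2 - 3)) = sqrt(-2 - 1) = sqrt(-3) = I*sqrt(3) ≈ 1.732*I)
R(N) = -40 + 5*N**2
F(-12, H)*R(7 - 2) - 2 = (-12 + I*sqrt(3))*(-40 + 5*(7 - 2)**2) - 2 = (-12 + I*sqrt(3))*(-40 + 5*5**2) - 2 = (-12 + I*sqrt(3))*(-40 + 5*25) - 2 = (-12 + I*sqrt(3))*(-40 + 125) - 2 = (-12 + I*sqrt(3))*85 - 2 = (-1020 + 85*I*sqrt(3)) - 2 = -1022 + 85*I*sqrt(3)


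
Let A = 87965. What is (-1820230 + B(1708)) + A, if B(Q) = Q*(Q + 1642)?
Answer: 3989535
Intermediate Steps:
B(Q) = Q*(1642 + Q)
(-1820230 + B(1708)) + A = (-1820230 + 1708*(1642 + 1708)) + 87965 = (-1820230 + 1708*3350) + 87965 = (-1820230 + 5721800) + 87965 = 3901570 + 87965 = 3989535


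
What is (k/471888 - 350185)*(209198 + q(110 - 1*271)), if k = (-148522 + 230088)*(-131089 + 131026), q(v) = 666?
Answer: -240838232823753/3277 ≈ -7.3494e+10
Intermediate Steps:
k = -5138658 (k = 81566*(-63) = -5138658)
(k/471888 - 350185)*(209198 + q(110 - 1*271)) = (-5138658/471888 - 350185)*(209198 + 666) = (-5138658*1/471888 - 350185)*209864 = (-285481/26216 - 350185)*209864 = -9180735441/26216*209864 = -240838232823753/3277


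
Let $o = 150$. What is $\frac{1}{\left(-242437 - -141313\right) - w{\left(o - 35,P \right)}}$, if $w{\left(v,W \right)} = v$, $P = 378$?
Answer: $- \frac{1}{101239} \approx -9.8776 \cdot 10^{-6}$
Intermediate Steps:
$\frac{1}{\left(-242437 - -141313\right) - w{\left(o - 35,P \right)}} = \frac{1}{\left(-242437 - -141313\right) - \left(150 - 35\right)} = \frac{1}{\left(-242437 + 141313\right) - 115} = \frac{1}{-101124 - 115} = \frac{1}{-101239} = - \frac{1}{101239}$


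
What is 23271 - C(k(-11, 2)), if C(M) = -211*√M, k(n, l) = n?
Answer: 23271 + 211*I*√11 ≈ 23271.0 + 699.81*I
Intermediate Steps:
23271 - C(k(-11, 2)) = 23271 - (-211)*√(-11) = 23271 - (-211)*I*√11 = 23271 + 211*I*√11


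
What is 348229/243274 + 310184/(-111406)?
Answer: -18332451221/13551091622 ≈ -1.3528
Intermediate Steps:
348229/243274 + 310184/(-111406) = 348229*(1/243274) + 310184*(-1/111406) = 348229/243274 - 155092/55703 = -18332451221/13551091622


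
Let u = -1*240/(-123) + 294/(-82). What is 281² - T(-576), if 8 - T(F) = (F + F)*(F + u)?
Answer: 30519889/41 ≈ 7.4439e+5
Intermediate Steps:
u = -67/41 (u = -240*(-1/123) + 294*(-1/82) = 80/41 - 147/41 = -67/41 ≈ -1.6341)
T(F) = 8 - 2*F*(-67/41 + F) (T(F) = 8 - (F + F)*(F - 67/41) = 8 - 2*F*(-67/41 + F))
281² - T(-576) = 281² - (8 - 2*(-576)² + (134/41)*(-576)) = 78961 - (8 - 2*331776 - 77184/41) = 78961 - (8 - 663552 - 77184/41) = 78961 - 1*(-27282488/41) = 78961 + 27282488/41 = 30519889/41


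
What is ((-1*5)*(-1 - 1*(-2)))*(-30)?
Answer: 150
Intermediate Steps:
((-1*5)*(-1 - 1*(-2)))*(-30) = -5*(-1 + 2)*(-30) = -5*1*(-30) = -5*(-30) = 150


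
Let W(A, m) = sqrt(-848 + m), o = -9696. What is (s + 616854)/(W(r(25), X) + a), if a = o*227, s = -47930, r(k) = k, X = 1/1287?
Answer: -1611577761146496/6234698765181743 - 8533860*I*sqrt(6242665)/6234698765181743 ≈ -0.25849 - 3.4199e-6*I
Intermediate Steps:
X = 1/1287 ≈ 0.00077700
a = -2200992 (a = -9696*227 = -2200992)
(s + 616854)/(W(r(25), X) + a) = (-47930 + 616854)/(sqrt(-848 + 1/1287) - 2200992) = 568924/(sqrt(-1091375/1287) - 2200992) = 568924/(5*I*sqrt(6242665)/429 - 2200992) = 568924/(-2200992 + 5*I*sqrt(6242665)/429)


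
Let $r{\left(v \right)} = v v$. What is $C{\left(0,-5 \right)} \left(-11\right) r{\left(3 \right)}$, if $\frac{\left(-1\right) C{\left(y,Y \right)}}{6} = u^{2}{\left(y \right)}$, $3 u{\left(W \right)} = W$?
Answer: $0$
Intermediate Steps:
$r{\left(v \right)} = v^{2}$
$u{\left(W \right)} = \frac{W}{3}$
$C{\left(y,Y \right)} = - \frac{2 y^{2}}{3}$ ($C{\left(y,Y \right)} = - 6 \left(\frac{y}{3}\right)^{2} = - 6 \frac{y^{2}}{9} = - \frac{2 y^{2}}{3}$)
$C{\left(0,-5 \right)} \left(-11\right) r{\left(3 \right)} = - \frac{2 \cdot 0^{2}}{3} \left(-11\right) 3^{2} = \left(- \frac{2}{3}\right) 0 \left(-11\right) 9 = 0 \left(-11\right) 9 = 0 \cdot 9 = 0$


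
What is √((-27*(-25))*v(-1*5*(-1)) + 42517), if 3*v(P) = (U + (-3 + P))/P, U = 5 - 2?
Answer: √42742 ≈ 206.74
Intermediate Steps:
U = 3
v(P) = ⅓ (v(P) = ((3 + (-3 + P))/P)/3 = (P/P)/3 = (⅓)*1 = ⅓)
√((-27*(-25))*v(-1*5*(-1)) + 42517) = √(-27*(-25)*(⅓) + 42517) = √(675*(⅓) + 42517) = √(225 + 42517) = √42742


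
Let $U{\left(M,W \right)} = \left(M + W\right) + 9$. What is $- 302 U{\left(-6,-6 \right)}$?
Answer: $906$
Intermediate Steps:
$U{\left(M,W \right)} = 9 + M + W$
$- 302 U{\left(-6,-6 \right)} = - 302 \left(9 - 6 - 6\right) = \left(-302\right) \left(-3\right) = 906$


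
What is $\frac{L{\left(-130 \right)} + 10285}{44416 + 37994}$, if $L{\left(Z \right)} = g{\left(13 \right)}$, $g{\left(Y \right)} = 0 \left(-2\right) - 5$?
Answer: $\frac{1028}{8241} \approx 0.12474$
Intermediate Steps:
$g{\left(Y \right)} = -5$ ($g{\left(Y \right)} = 0 - 5 = -5$)
$L{\left(Z \right)} = -5$
$\frac{L{\left(-130 \right)} + 10285}{44416 + 37994} = \frac{-5 + 10285}{44416 + 37994} = \frac{10280}{82410} = 10280 \cdot \frac{1}{82410} = \frac{1028}{8241}$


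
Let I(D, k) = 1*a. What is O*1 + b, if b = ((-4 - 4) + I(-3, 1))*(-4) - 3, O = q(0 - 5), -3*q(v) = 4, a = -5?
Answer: 143/3 ≈ 47.667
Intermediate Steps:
I(D, k) = -5 (I(D, k) = 1*(-5) = -5)
q(v) = -4/3 (q(v) = -⅓*4 = -4/3)
O = -4/3 ≈ -1.3333
b = 49 (b = ((-4 - 4) - 5)*(-4) - 3 = (-8 - 5)*(-4) - 3 = -13*(-4) - 3 = 52 - 3 = 49)
O*1 + b = -4/3*1 + 49 = -4/3 + 49 = 143/3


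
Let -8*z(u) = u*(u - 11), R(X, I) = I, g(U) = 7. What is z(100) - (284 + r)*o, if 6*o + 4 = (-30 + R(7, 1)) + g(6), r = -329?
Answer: -2615/2 ≈ -1307.5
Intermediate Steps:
z(u) = -u*(-11 + u)/8 (z(u) = -u*(u - 11)/8 = -u*(-11 + u)/8)
o = -13/3 (o = -⅔ + ((-30 + 1) + 7)/6 = -⅔ + (-29 + 7)/6 = -⅔ + (⅙)*(-22) = -⅔ - 11/3 = -13/3 ≈ -4.3333)
z(100) - (284 + r)*o = (⅛)*100*(11 - 1*100) - (284 - 329)*(-13)/3 = (⅛)*100*(11 - 100) - (-45)*(-13)/3 = (⅛)*100*(-89) - 1*195 = -2225/2 - 195 = -2615/2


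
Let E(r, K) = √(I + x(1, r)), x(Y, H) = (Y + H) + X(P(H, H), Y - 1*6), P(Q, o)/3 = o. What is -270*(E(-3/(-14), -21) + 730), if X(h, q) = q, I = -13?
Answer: -197100 - 135*I*√3290/7 ≈ -1.971e+5 - 1106.2*I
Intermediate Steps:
P(Q, o) = 3*o
x(Y, H) = -6 + H + 2*Y (x(Y, H) = (Y + H) + (Y - 1*6) = (H + Y) + (Y - 6) = (H + Y) + (-6 + Y) = -6 + H + 2*Y)
E(r, K) = √(-17 + r) (E(r, K) = √(-13 + (-6 + r + 2*1)) = √(-13 + (-6 + r + 2)) = √(-13 + (-4 + r)) = √(-17 + r))
-270*(E(-3/(-14), -21) + 730) = -270*(√(-17 - 3/(-14)) + 730) = -270*(√(-17 - 3*(-1/14)) + 730) = -270*(√(-17 + 3/14) + 730) = -270*(√(-235/14) + 730) = -270*(I*√3290/14 + 730) = -270*(730 + I*√3290/14) = -197100 - 135*I*√3290/7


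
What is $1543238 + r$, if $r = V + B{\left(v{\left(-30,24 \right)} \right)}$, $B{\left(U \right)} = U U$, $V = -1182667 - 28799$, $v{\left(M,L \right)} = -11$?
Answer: $331893$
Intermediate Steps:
$V = -1211466$
$B{\left(U \right)} = U^{2}$
$r = -1211345$ ($r = -1211466 + \left(-11\right)^{2} = -1211466 + 121 = -1211345$)
$1543238 + r = 1543238 - 1211345 = 331893$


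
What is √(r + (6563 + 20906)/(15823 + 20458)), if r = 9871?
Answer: 2*√3248575524705/36281 ≈ 99.357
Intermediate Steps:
√(r + (6563 + 20906)/(15823 + 20458)) = √(9871 + (6563 + 20906)/(15823 + 20458)) = √(9871 + 27469/36281) = √(358157220/36281) = 2*√3248575524705/36281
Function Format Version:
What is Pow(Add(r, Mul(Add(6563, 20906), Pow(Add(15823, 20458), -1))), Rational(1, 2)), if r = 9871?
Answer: Mul(Rational(2, 36281), Pow(3248575524705, Rational(1, 2))) ≈ 99.357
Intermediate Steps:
Pow(Add(r, Mul(Add(6563, 20906), Pow(Add(15823, 20458), -1))), Rational(1, 2)) = Pow(Add(9871, Mul(Add(6563, 20906), Pow(Add(15823, 20458), -1))), Rational(1, 2)) = Pow(Add(9871, Mul(27469, Pow(36281, -1))), Rational(1, 2)) = Pow(Add(9871, Mul(27469, Rational(1, 36281))), Rational(1, 2)) = Pow(Add(9871, Rational(27469, 36281)), Rational(1, 2)) = Pow(Rational(358157220, 36281), Rational(1, 2)) = Mul(Rational(2, 36281), Pow(3248575524705, Rational(1, 2)))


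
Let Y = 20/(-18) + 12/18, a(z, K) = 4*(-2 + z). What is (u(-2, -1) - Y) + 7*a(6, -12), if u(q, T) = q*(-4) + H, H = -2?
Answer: 1066/9 ≈ 118.44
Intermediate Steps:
a(z, K) = -8 + 4*z
u(q, T) = -2 - 4*q (u(q, T) = q*(-4) - 2 = -4*q - 2 = -2 - 4*q)
Y = -4/9 (Y = 20*(-1/18) + 12*(1/18) = -10/9 + ⅔ = -4/9 ≈ -0.44444)
(u(-2, -1) - Y) + 7*a(6, -12) = ((-2 - 4*(-2)) - 1*(-4/9)) + 7*(-8 + 4*6) = ((-2 + 8) + 4/9) + 7*(-8 + 24) = (6 + 4/9) + 7*16 = 58/9 + 112 = 1066/9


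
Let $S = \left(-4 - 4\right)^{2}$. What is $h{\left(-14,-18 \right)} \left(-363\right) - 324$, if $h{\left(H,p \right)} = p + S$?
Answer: $-17022$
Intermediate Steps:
$S = 64$ ($S = \left(-8\right)^{2} = 64$)
$h{\left(H,p \right)} = 64 + p$ ($h{\left(H,p \right)} = p + 64 = 64 + p$)
$h{\left(-14,-18 \right)} \left(-363\right) - 324 = \left(64 - 18\right) \left(-363\right) - 324 = 46 \left(-363\right) - 324 = -16698 - 324 = -17022$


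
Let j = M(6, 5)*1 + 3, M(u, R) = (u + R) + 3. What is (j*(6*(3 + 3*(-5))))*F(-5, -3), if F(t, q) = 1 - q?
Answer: -4896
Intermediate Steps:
M(u, R) = 3 + R + u (M(u, R) = (R + u) + 3 = 3 + R + u)
j = 17 (j = (3 + 5 + 6)*1 + 3 = 14*1 + 3 = 14 + 3 = 17)
(j*(6*(3 + 3*(-5))))*F(-5, -3) = (17*(6*(3 + 3*(-5))))*(1 - 1*(-3)) = (17*(6*(3 - 15)))*(1 + 3) = (17*(6*(-12)))*4 = (17*(-72))*4 = -1224*4 = -4896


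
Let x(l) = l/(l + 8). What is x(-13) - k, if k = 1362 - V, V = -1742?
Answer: -15507/5 ≈ -3101.4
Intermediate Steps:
x(l) = l/(8 + l)
k = 3104 (k = 1362 - 1*(-1742) = 1362 + 1742 = 3104)
x(-13) - k = -13/(8 - 13) - 1*3104 = -13/(-5) - 3104 = -13*(-⅕) - 3104 = 13/5 - 3104 = -15507/5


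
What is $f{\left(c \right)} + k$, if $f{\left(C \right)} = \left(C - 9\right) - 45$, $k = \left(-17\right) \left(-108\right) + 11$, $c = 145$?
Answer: $1938$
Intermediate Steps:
$k = 1847$ ($k = 1836 + 11 = 1847$)
$f{\left(C \right)} = -54 + C$ ($f{\left(C \right)} = \left(-9 + C\right) - 45 = -54 + C$)
$f{\left(c \right)} + k = \left(-54 + 145\right) + 1847 = 91 + 1847 = 1938$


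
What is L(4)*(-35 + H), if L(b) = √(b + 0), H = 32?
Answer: -6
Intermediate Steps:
L(b) = √b
L(4)*(-35 + H) = √4*(-35 + 32) = 2*(-3) = -6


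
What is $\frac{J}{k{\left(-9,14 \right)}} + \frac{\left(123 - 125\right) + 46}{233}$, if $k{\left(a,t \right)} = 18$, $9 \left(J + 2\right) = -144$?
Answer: $- \frac{189}{233} \approx -0.81116$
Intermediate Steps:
$J = -18$ ($J = -2 + \frac{1}{9} \left(-144\right) = -2 - 16 = -18$)
$\frac{J}{k{\left(-9,14 \right)}} + \frac{\left(123 - 125\right) + 46}{233} = - \frac{18}{18} + \frac{\left(123 - 125\right) + 46}{233} = \left(-18\right) \frac{1}{18} + \left(-2 + 46\right) \frac{1}{233} = -1 + 44 \cdot \frac{1}{233} = -1 + \frac{44}{233} = - \frac{189}{233}$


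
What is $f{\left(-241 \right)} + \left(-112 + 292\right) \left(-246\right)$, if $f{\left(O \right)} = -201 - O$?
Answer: $-44240$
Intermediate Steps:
$f{\left(-241 \right)} + \left(-112 + 292\right) \left(-246\right) = \left(-201 - -241\right) + \left(-112 + 292\right) \left(-246\right) = \left(-201 + 241\right) + 180 \left(-246\right) = 40 - 44280 = -44240$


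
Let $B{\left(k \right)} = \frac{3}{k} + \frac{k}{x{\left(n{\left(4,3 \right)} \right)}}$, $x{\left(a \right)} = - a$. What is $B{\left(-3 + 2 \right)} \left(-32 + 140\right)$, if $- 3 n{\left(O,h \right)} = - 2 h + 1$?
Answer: $- \frac{1296}{5} \approx -259.2$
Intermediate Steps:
$n{\left(O,h \right)} = - \frac{1}{3} + \frac{2 h}{3}$ ($n{\left(O,h \right)} = - \frac{- 2 h + 1}{3} = - \frac{1 - 2 h}{3} = - \frac{1}{3} + \frac{2 h}{3}$)
$B{\left(k \right)} = \frac{3}{k} - \frac{3 k}{5}$ ($B{\left(k \right)} = \frac{3}{k} + \frac{k}{\left(-1\right) \left(- \frac{1}{3} + \frac{2}{3} \cdot 3\right)} = \frac{3}{k} + \frac{k}{\left(-1\right) \left(- \frac{1}{3} + 2\right)} = \frac{3}{k} + \frac{k}{\left(-1\right) \frac{5}{3}} = \frac{3}{k} + \frac{k}{- \frac{5}{3}} = \frac{3}{k} + k \left(- \frac{3}{5}\right) = \frac{3}{k} - \frac{3 k}{5}$)
$B{\left(-3 + 2 \right)} \left(-32 + 140\right) = \left(\frac{3}{-3 + 2} - \frac{3 \left(-3 + 2\right)}{5}\right) \left(-32 + 140\right) = \left(\frac{3}{-1} - - \frac{3}{5}\right) 108 = \left(3 \left(-1\right) + \frac{3}{5}\right) 108 = \left(-3 + \frac{3}{5}\right) 108 = \left(- \frac{12}{5}\right) 108 = - \frac{1296}{5}$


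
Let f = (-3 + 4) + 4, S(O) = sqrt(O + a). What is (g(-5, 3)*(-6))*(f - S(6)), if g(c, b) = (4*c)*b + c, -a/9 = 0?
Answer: 1950 - 390*sqrt(6) ≈ 994.70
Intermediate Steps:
a = 0 (a = -9*0 = 0)
S(O) = sqrt(O) (S(O) = sqrt(O + 0) = sqrt(O))
f = 5 (f = 1 + 4 = 5)
g(c, b) = c + 4*b*c (g(c, b) = 4*b*c + c = c + 4*b*c)
(g(-5, 3)*(-6))*(f - S(6)) = (-5*(1 + 4*3)*(-6))*(5 - sqrt(6)) = (-5*(1 + 12)*(-6))*(5 - sqrt(6)) = (-5*13*(-6))*(5 - sqrt(6)) = (-65*(-6))*(5 - sqrt(6)) = 390*(5 - sqrt(6)) = 1950 - 390*sqrt(6)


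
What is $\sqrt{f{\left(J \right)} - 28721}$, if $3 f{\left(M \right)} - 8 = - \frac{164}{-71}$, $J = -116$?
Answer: $\frac{i \sqrt{144765237}}{71} \approx 169.46 i$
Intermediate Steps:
$f{\left(M \right)} = \frac{244}{71}$ ($f{\left(M \right)} = \frac{8}{3} + \frac{\left(-164\right) \frac{1}{-71}}{3} = \frac{8}{3} + \frac{\left(-164\right) \left(- \frac{1}{71}\right)}{3} = \frac{8}{3} + \frac{1}{3} \cdot \frac{164}{71} = \frac{8}{3} + \frac{164}{213} = \frac{244}{71}$)
$\sqrt{f{\left(J \right)} - 28721} = \sqrt{\frac{244}{71} - 28721} = \sqrt{- \frac{2038947}{71}} = \frac{i \sqrt{144765237}}{71}$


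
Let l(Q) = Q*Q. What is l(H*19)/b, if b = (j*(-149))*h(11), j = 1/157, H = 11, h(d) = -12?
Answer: 6857917/1788 ≈ 3835.5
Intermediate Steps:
j = 1/157 ≈ 0.0063694
b = 1788/157 (b = ((1/157)*(-149))*(-12) = -149/157*(-12) = 1788/157 ≈ 11.389)
l(Q) = Q**2
l(H*19)/b = (11*19)**2/(1788/157) = 209**2*(157/1788) = 43681*(157/1788) = 6857917/1788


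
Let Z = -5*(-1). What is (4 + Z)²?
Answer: 81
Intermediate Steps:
Z = 5
(4 + Z)² = (4 + 5)² = 9² = 81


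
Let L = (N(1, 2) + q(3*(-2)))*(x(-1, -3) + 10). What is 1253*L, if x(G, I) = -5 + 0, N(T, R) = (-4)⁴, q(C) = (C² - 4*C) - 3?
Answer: 1960945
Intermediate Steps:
q(C) = -3 + C² - 4*C
N(T, R) = 256
x(G, I) = -5
L = 1565 (L = (256 + (-3 + (3*(-2))² - 12*(-2)))*(-5 + 10) = (256 + (-3 + (-6)² - 4*(-6)))*5 = (256 + (-3 + 36 + 24))*5 = (256 + 57)*5 = 313*5 = 1565)
1253*L = 1253*1565 = 1960945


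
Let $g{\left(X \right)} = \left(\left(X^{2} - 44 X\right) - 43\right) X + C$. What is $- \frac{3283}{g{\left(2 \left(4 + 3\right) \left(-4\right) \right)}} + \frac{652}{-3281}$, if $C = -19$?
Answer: $- \frac{192138049}{1021083291} \approx -0.18817$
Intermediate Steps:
$g{\left(X \right)} = -19 + X \left(-43 + X^{2} - 44 X\right)$ ($g{\left(X \right)} = \left(\left(X^{2} - 44 X\right) - 43\right) X - 19 = \left(-43 + X^{2} - 44 X\right) X - 19 = X \left(-43 + X^{2} - 44 X\right) - 19 = -19 + X \left(-43 + X^{2} - 44 X\right)$)
$- \frac{3283}{g{\left(2 \left(4 + 3\right) \left(-4\right) \right)}} + \frac{652}{-3281} = - \frac{3283}{-19 + \left(2 \left(4 + 3\right) \left(-4\right)\right)^{3} - 44 \left(2 \left(4 + 3\right) \left(-4\right)\right)^{2} - 43 \cdot 2 \left(4 + 3\right) \left(-4\right)} + \frac{652}{-3281} = - \frac{3283}{-19 + \left(2 \cdot 7 \left(-4\right)\right)^{3} - 44 \left(2 \cdot 7 \left(-4\right)\right)^{2} - 43 \cdot 2 \cdot 7 \left(-4\right)} + 652 \left(- \frac{1}{3281}\right) = - \frac{3283}{-19 + \left(14 \left(-4\right)\right)^{3} - 44 \left(14 \left(-4\right)\right)^{2} - 43 \cdot 14 \left(-4\right)} - \frac{652}{3281} = - \frac{3283}{-19 + \left(-56\right)^{3} - 44 \left(-56\right)^{2} - -2408} - \frac{652}{3281} = - \frac{3283}{-19 - 175616 - 137984 + 2408} - \frac{652}{3281} = - \frac{3283}{-311211} - \frac{652}{3281} = \left(-3283\right) \left(- \frac{1}{311211}\right) - \frac{652}{3281} = \frac{3283}{311211} - \frac{652}{3281} = - \frac{192138049}{1021083291}$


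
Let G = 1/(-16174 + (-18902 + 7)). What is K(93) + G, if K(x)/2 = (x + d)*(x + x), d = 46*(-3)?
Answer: -587055061/35069 ≈ -16740.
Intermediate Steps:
d = -138
K(x) = 4*x*(-138 + x) (K(x) = 2*((x - 138)*(x + x)) = 2*((-138 + x)*(2*x)) = 2*(2*x*(-138 + x)) = 4*x*(-138 + x))
G = -1/35069 (G = 1/(-16174 - 18895) = 1/(-35069) = -1/35069 ≈ -2.8515e-5)
K(93) + G = 4*93*(-138 + 93) - 1/35069 = 4*93*(-45) - 1/35069 = -16740 - 1/35069 = -587055061/35069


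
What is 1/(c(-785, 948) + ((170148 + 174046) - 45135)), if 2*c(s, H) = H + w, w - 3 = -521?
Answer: 1/299274 ≈ 3.3414e-6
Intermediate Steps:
w = -518 (w = 3 - 521 = -518)
c(s, H) = -259 + H/2 (c(s, H) = (H - 518)/2 = (-518 + H)/2 = -259 + H/2)
1/(c(-785, 948) + ((170148 + 174046) - 45135)) = 1/((-259 + (½)*948) + ((170148 + 174046) - 45135)) = 1/((-259 + 474) + (344194 - 45135)) = 1/(215 + 299059) = 1/299274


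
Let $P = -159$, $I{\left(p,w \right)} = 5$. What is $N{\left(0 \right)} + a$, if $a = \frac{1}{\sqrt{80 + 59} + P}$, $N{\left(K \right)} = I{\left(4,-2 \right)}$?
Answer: $\frac{125551}{25142} - \frac{\sqrt{139}}{25142} \approx 4.9932$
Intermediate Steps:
$N{\left(K \right)} = 5$
$a = \frac{1}{-159 + \sqrt{139}}$ ($a = \frac{1}{\sqrt{80 + 59} - 159} = \frac{1}{\sqrt{139} - 159} = \frac{1}{-159 + \sqrt{139}} \approx -0.006793$)
$N{\left(0 \right)} + a = 5 - \left(\frac{159}{25142} + \frac{\sqrt{139}}{25142}\right) = \frac{125551}{25142} - \frac{\sqrt{139}}{25142}$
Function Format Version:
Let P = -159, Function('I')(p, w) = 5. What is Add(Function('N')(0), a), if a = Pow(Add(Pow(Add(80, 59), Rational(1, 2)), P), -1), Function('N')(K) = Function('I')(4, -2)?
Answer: Add(Rational(125551, 25142), Mul(Rational(-1, 25142), Pow(139, Rational(1, 2)))) ≈ 4.9932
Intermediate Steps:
Function('N')(K) = 5
a = Pow(Add(-159, Pow(139, Rational(1, 2))), -1) (a = Pow(Add(Pow(Add(80, 59), Rational(1, 2)), -159), -1) = Pow(Add(Pow(139, Rational(1, 2)), -159), -1) = Pow(Add(-159, Pow(139, Rational(1, 2))), -1) ≈ -0.0067930)
Add(Function('N')(0), a) = Add(5, Add(Rational(-159, 25142), Mul(Rational(-1, 25142), Pow(139, Rational(1, 2))))) = Add(Rational(125551, 25142), Mul(Rational(-1, 25142), Pow(139, Rational(1, 2))))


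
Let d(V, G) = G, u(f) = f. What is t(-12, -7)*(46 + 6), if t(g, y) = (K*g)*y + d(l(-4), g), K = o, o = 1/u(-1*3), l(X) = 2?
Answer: -2080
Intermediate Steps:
o = -⅓ (o = 1/(-1*3) = 1/(-3) = -⅓ ≈ -0.33333)
K = -⅓ ≈ -0.33333
t(g, y) = g - g*y/3 (t(g, y) = (-g/3)*y + g = -g*y/3 + g = g - g*y/3)
t(-12, -7)*(46 + 6) = ((⅓)*(-12)*(3 - 1*(-7)))*(46 + 6) = ((⅓)*(-12)*(3 + 7))*52 = ((⅓)*(-12)*10)*52 = -40*52 = -2080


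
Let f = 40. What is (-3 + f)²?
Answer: 1369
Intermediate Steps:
(-3 + f)² = (-3 + 40)² = 37² = 1369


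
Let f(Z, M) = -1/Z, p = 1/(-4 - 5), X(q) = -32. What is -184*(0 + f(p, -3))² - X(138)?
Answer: -14872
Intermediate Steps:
p = -⅑ (p = 1/(-9) = -⅑ ≈ -0.11111)
-184*(0 + f(p, -3))² - X(138) = -184*(0 - 1/(-⅑))² - 1*(-32) = -184*(0 - 1*(-9))² + 32 = -184*(0 + 9)² + 32 = -184*9² + 32 = -184*81 + 32 = -14904 + 32 = -14872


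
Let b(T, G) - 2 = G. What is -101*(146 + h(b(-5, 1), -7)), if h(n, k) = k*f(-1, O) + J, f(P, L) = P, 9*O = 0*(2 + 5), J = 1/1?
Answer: -15554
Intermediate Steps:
J = 1
b(T, G) = 2 + G
O = 0 (O = (0*(2 + 5))/9 = (0*7)/9 = (1/9)*0 = 0)
h(n, k) = 1 - k (h(n, k) = k*(-1) + 1 = -k + 1 = 1 - k)
-101*(146 + h(b(-5, 1), -7)) = -101*(146 + (1 - 1*(-7))) = -101*(146 + (1 + 7)) = -101*(146 + 8) = -101*154 = -15554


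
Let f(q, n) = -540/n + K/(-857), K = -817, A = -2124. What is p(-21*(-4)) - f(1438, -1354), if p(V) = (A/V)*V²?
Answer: -103515785123/580189 ≈ -1.7842e+5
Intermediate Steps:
p(V) = -2124*V (p(V) = (-2124/V)*V² = -2124*V)
f(q, n) = 817/857 - 540/n (f(q, n) = -540/n - 817/(-857) = -540/n - 817*(-1/857) = -540/n + 817/857 = 817/857 - 540/n)
p(-21*(-4)) - f(1438, -1354) = -(-44604)*(-4) - (817/857 - 540/(-1354)) = -2124*84 - (817/857 - 540*(-1/1354)) = -178416 - (817/857 + 270/677) = -178416 - 1*784499/580189 = -178416 - 784499/580189 = -103515785123/580189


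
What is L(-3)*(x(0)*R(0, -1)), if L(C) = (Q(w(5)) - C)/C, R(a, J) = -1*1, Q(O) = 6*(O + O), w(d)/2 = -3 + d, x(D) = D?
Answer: 0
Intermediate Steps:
w(d) = -6 + 2*d (w(d) = 2*(-3 + d) = -6 + 2*d)
Q(O) = 12*O (Q(O) = 6*(2*O) = 12*O)
R(a, J) = -1
L(C) = (48 - C)/C (L(C) = (12*(-6 + 2*5) - C)/C = (12*(-6 + 10) - C)/C = (12*4 - C)/C = (48 - C)/C)
L(-3)*(x(0)*R(0, -1)) = ((48 - 1*(-3))/(-3))*(0*(-1)) = -(48 + 3)/3*0 = -⅓*51*0 = -17*0 = 0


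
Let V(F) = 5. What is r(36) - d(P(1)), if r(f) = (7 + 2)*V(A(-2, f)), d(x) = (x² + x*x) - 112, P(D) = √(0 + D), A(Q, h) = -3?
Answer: 155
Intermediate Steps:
P(D) = √D
d(x) = -112 + 2*x² (d(x) = (x² + x²) - 112 = 2*x² - 112 = -112 + 2*x²)
r(f) = 45 (r(f) = (7 + 2)*5 = 9*5 = 45)
r(36) - d(P(1)) = 45 - (-112 + 2*(√1)²) = 45 - (-112 + 2*1²) = 45 - (-112 + 2*1) = 45 - (-112 + 2) = 45 - 1*(-110) = 45 + 110 = 155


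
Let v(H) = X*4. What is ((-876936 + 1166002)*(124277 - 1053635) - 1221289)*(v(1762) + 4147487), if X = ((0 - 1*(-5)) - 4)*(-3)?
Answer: -1114206803077734575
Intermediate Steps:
X = -3 (X = ((0 + 5) - 4)*(-3) = (5 - 4)*(-3) = 1*(-3) = -3)
v(H) = -12 (v(H) = -3*4 = -12)
((-876936 + 1166002)*(124277 - 1053635) - 1221289)*(v(1762) + 4147487) = ((-876936 + 1166002)*(124277 - 1053635) - 1221289)*(-12 + 4147487) = (289066*(-929358) - 1221289)*4147475 = (-268645799628 - 1221289)*4147475 = -268647020917*4147475 = -1114206803077734575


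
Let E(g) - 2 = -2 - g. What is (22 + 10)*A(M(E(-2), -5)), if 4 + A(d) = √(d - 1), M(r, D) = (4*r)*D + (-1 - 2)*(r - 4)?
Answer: -128 + 32*I*√35 ≈ -128.0 + 189.31*I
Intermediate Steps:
E(g) = -g (E(g) = 2 + (-2 - g) = -g)
M(r, D) = 12 - 3*r + 4*D*r (M(r, D) = 4*D*r - 3*(-4 + r) = 4*D*r + (12 - 3*r) = 12 - 3*r + 4*D*r)
A(d) = -4 + √(-1 + d) (A(d) = -4 + √(d - 1) = -4 + √(-1 + d))
(22 + 10)*A(M(E(-2), -5)) = (22 + 10)*(-4 + √(-1 + (12 - (-3)*(-2) + 4*(-5)*(-1*(-2))))) = 32*(-4 + √(-1 + (12 - 3*2 + 4*(-5)*2))) = 32*(-4 + √(-1 + (12 - 6 - 40))) = 32*(-4 + √(-1 - 34)) = 32*(-4 + √(-35)) = 32*(-4 + I*√35) = -128 + 32*I*√35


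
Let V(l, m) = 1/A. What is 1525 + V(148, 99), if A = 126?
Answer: 192151/126 ≈ 1525.0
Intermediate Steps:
V(l, m) = 1/126
1525 + V(148, 99) = 1525 + 1/126 = 192151/126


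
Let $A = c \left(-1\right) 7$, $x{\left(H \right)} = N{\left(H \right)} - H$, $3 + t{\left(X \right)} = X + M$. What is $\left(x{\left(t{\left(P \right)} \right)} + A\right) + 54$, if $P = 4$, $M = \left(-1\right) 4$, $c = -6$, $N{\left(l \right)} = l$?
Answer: $96$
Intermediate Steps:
$M = -4$
$t{\left(X \right)} = -7 + X$ ($t{\left(X \right)} = -3 + \left(X - 4\right) = -3 + \left(-4 + X\right) = -7 + X$)
$x{\left(H \right)} = 0$ ($x{\left(H \right)} = H - H = 0$)
$A = 42$ ($A = \left(-6\right) \left(-1\right) 7 = 6 \cdot 7 = 42$)
$\left(x{\left(t{\left(P \right)} \right)} + A\right) + 54 = \left(0 + 42\right) + 54 = 42 + 54 = 96$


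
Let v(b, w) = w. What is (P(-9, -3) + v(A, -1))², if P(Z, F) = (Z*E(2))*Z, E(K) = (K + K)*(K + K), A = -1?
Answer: 1677025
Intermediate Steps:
E(K) = 4*K² (E(K) = (2*K)*(2*K) = 4*K²)
P(Z, F) = 16*Z² (P(Z, F) = (Z*(4*2²))*Z = (Z*(4*4))*Z = (Z*16)*Z = (16*Z)*Z = 16*Z²)
(P(-9, -3) + v(A, -1))² = (16*(-9)² - 1)² = (16*81 - 1)² = (1296 - 1)² = 1295² = 1677025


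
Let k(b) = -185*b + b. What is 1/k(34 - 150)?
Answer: 1/21344 ≈ 4.6852e-5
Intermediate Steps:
k(b) = -184*b
1/k(34 - 150) = 1/(-184*(34 - 150)) = 1/(-184*(-116)) = 1/21344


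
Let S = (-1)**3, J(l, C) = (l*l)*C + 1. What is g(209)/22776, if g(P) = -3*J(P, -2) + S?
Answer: 131041/11388 ≈ 11.507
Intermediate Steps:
J(l, C) = 1 + C*l**2 (J(l, C) = l**2*C + 1 = C*l**2 + 1 = 1 + C*l**2)
S = -1
g(P) = -4 + 6*P**2 (g(P) = -3*(1 - 2*P**2) - 1 = (-3 + 6*P**2) - 1 = -4 + 6*P**2)
g(209)/22776 = (-4 + 6*209**2)/22776 = (-4 + 6*43681)*(1/22776) = (-4 + 262086)*(1/22776) = 262082*(1/22776) = 131041/11388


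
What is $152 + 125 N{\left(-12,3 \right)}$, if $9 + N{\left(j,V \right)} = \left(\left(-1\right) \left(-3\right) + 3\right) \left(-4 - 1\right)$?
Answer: $-4723$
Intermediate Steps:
$N{\left(j,V \right)} = -39$ ($N{\left(j,V \right)} = -9 + \left(\left(-1\right) \left(-3\right) + 3\right) \left(-4 - 1\right) = -9 + \left(3 + 3\right) \left(-5\right) = -9 + 6 \left(-5\right) = -9 - 30 = -39$)
$152 + 125 N{\left(-12,3 \right)} = 152 + 125 \left(-39\right) = 152 - 4875 = -4723$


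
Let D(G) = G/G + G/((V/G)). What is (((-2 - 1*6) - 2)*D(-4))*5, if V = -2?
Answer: 350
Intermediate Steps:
D(G) = 1 - G²/2 (D(G) = G/G + G/((-2/G)) = 1 + G*(-G/2) = 1 - G²/2)
(((-2 - 1*6) - 2)*D(-4))*5 = (((-2 - 1*6) - 2)*(1 - ½*(-4)²))*5 = (((-2 - 6) - 2)*(1 - ½*16))*5 = ((-8 - 2)*(1 - 8))*5 = -10*(-7)*5 = 70*5 = 350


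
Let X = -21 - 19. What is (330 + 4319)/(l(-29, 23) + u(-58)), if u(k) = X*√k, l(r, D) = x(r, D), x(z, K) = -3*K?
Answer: -320781/97561 + 185960*I*√58/97561 ≈ -3.288 + 14.516*I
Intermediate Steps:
X = -40
l(r, D) = -3*D
u(k) = -40*√k
(330 + 4319)/(l(-29, 23) + u(-58)) = (330 + 4319)/(-3*23 - 40*I*√58) = 4649/(-69 - 40*I*√58)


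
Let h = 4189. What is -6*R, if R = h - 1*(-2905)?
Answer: -42564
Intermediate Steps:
R = 7094 (R = 4189 - 1*(-2905) = 4189 + 2905 = 7094)
-6*R = -6*7094 = -42564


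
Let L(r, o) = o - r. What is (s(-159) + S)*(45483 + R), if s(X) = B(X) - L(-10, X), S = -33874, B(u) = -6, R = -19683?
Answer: -870259800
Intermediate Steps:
s(X) = -16 - X (s(X) = -6 - (X - 1*(-10)) = -6 - (X + 10) = -6 - (10 + X) = -6 + (-10 - X) = -16 - X)
(s(-159) + S)*(45483 + R) = ((-16 - 1*(-159)) - 33874)*(45483 - 19683) = ((-16 + 159) - 33874)*25800 = (143 - 33874)*25800 = -33731*25800 = -870259800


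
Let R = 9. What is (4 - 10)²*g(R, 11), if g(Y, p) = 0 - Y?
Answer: -324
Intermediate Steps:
g(Y, p) = -Y
(4 - 10)²*g(R, 11) = (4 - 10)²*(-1*9) = (-6)²*(-9) = 36*(-9) = -324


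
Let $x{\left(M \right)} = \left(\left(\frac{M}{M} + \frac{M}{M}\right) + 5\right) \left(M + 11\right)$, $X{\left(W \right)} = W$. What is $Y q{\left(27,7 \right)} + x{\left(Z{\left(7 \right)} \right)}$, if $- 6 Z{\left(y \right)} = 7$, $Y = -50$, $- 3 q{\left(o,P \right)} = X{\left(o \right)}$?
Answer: $\frac{3113}{6} \approx 518.83$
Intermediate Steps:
$q{\left(o,P \right)} = - \frac{o}{3}$
$Z{\left(y \right)} = - \frac{7}{6}$ ($Z{\left(y \right)} = \left(- \frac{1}{6}\right) 7 = - \frac{7}{6}$)
$x{\left(M \right)} = 77 + 7 M$ ($x{\left(M \right)} = \left(\left(1 + 1\right) + 5\right) \left(11 + M\right) = \left(2 + 5\right) \left(11 + M\right) = 7 \left(11 + M\right) = 77 + 7 M$)
$Y q{\left(27,7 \right)} + x{\left(Z{\left(7 \right)} \right)} = - 50 \left(\left(- \frac{1}{3}\right) 27\right) + \left(77 + 7 \left(- \frac{7}{6}\right)\right) = \left(-50\right) \left(-9\right) + \left(77 - \frac{49}{6}\right) = 450 + \frac{413}{6} = \frac{3113}{6}$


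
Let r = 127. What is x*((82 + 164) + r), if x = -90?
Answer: -33570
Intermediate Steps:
x*((82 + 164) + r) = -90*((82 + 164) + 127) = -90*(246 + 127) = -90*373 = -33570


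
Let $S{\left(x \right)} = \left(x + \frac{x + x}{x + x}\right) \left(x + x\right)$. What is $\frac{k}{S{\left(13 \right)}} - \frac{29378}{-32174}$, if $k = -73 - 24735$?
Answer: $- \frac{14062125}{209131} \approx -67.241$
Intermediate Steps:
$S{\left(x \right)} = 2 x \left(1 + x\right)$ ($S{\left(x \right)} = \left(x + \frac{2 x}{2 x}\right) 2 x = \left(x + 2 x \frac{1}{2 x}\right) 2 x = \left(x + 1\right) 2 x = \left(1 + x\right) 2 x = 2 x \left(1 + x\right)$)
$k = -24808$ ($k = -73 - 24735 = -24808$)
$\frac{k}{S{\left(13 \right)}} - \frac{29378}{-32174} = - \frac{24808}{2 \cdot 13 \left(1 + 13\right)} - \frac{29378}{-32174} = - \frac{24808}{2 \cdot 13 \cdot 14} - - \frac{14689}{16087} = - \frac{24808}{364} + \frac{14689}{16087} = \left(-24808\right) \frac{1}{364} + \frac{14689}{16087} = - \frac{886}{13} + \frac{14689}{16087} = - \frac{14062125}{209131}$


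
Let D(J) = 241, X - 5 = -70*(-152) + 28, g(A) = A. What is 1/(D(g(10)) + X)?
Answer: 1/10914 ≈ 9.1625e-5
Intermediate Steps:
X = 10673 (X = 5 + (-70*(-152) + 28) = 5 + (10640 + 28) = 5 + 10668 = 10673)
1/(D(g(10)) + X) = 1/(241 + 10673) = 1/10914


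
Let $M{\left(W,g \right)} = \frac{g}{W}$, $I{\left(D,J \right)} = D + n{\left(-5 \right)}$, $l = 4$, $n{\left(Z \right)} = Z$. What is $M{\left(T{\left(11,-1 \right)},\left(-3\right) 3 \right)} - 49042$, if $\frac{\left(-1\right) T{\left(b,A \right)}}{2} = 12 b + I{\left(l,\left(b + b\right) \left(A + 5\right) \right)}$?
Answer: $- \frac{12848995}{262} \approx -49042.0$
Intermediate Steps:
$I{\left(D,J \right)} = -5 + D$ ($I{\left(D,J \right)} = D - 5 = -5 + D$)
$T{\left(b,A \right)} = 2 - 24 b$ ($T{\left(b,A \right)} = - 2 \left(12 b + \left(-5 + 4\right)\right) = - 2 \left(12 b - 1\right) = - 2 \left(-1 + 12 b\right) = 2 - 24 b$)
$M{\left(T{\left(11,-1 \right)},\left(-3\right) 3 \right)} - 49042 = \frac{\left(-3\right) 3}{2 - 264} - 49042 = - \frac{9}{2 - 264} - 49042 = - \frac{9}{-262} - 49042 = \left(-9\right) \left(- \frac{1}{262}\right) - 49042 = \frac{9}{262} - 49042 = - \frac{12848995}{262}$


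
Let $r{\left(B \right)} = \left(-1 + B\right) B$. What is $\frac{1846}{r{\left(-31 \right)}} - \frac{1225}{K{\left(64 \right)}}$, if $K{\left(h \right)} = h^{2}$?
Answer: $\frac{198313}{126976} \approx 1.5618$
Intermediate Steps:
$r{\left(B \right)} = B \left(-1 + B\right)$
$\frac{1846}{r{\left(-31 \right)}} - \frac{1225}{K{\left(64 \right)}} = \frac{1846}{\left(-31\right) \left(-1 - 31\right)} - \frac{1225}{64^{2}} = \frac{1846}{\left(-31\right) \left(-32\right)} - \frac{1225}{4096} = \frac{1846}{992} - \frac{1225}{4096} = 1846 \cdot \frac{1}{992} - \frac{1225}{4096} = \frac{923}{496} - \frac{1225}{4096} = \frac{198313}{126976}$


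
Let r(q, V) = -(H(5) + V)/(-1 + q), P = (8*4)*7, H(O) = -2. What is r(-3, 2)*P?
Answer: 0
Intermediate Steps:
P = 224 (P = 32*7 = 224)
r(q, V) = -(-2 + V)/(-1 + q)
r(-3, 2)*P = ((2 - 1*2)/(-1 - 3))*224 = ((2 - 2)/(-4))*224 = -¼*0*224 = 0*224 = 0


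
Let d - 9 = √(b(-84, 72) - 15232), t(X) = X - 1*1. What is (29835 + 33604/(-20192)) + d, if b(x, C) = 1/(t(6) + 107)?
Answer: 150644111/5048 + I*√11941881/28 ≈ 29842.0 + 123.42*I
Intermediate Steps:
t(X) = -1 + X (t(X) = X - 1 = -1 + X)
b(x, C) = 1/112 (b(x, C) = 1/((-1 + 6) + 107) = 1/(5 + 107) = 1/112)
d = 9 + I*√11941881/28 (d = 9 + √(1/112 - 15232) = 9 + √(-1705983/112) = 9 + I*√11941881/28 ≈ 9.0 + 123.42*I)
(29835 + 33604/(-20192)) + d = (29835 + 33604/(-20192)) + (9 + I*√11941881/28) = (29835 + 33604*(-1/20192)) + (9 + I*√11941881/28) = (29835 - 8401/5048) + (9 + I*√11941881/28) = 150598679/5048 + (9 + I*√11941881/28) = 150644111/5048 + I*√11941881/28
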